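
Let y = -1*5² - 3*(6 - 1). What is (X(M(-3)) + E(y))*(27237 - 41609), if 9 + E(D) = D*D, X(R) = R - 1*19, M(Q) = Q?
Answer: -22549668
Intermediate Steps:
X(R) = -19 + R (X(R) = R - 19 = -19 + R)
y = -40 (y = -1*25 - 3*5 = -25 - 15 = -40)
E(D) = -9 + D² (E(D) = -9 + D*D = -9 + D²)
(X(M(-3)) + E(y))*(27237 - 41609) = ((-19 - 3) + (-9 + (-40)²))*(27237 - 41609) = (-22 + (-9 + 1600))*(-14372) = (-22 + 1591)*(-14372) = 1569*(-14372) = -22549668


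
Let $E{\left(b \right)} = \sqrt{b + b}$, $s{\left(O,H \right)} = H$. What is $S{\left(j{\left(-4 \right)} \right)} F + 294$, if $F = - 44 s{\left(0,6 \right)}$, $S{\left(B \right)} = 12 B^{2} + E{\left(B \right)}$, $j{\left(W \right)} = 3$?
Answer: $-28218 - 264 \sqrt{6} \approx -28865.0$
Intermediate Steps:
$E{\left(b \right)} = \sqrt{2} \sqrt{b}$ ($E{\left(b \right)} = \sqrt{2 b} = \sqrt{2} \sqrt{b}$)
$S{\left(B \right)} = 12 B^{2} + \sqrt{2} \sqrt{B}$
$F = -264$ ($F = \left(-44\right) 6 = -264$)
$S{\left(j{\left(-4 \right)} \right)} F + 294 = \left(12 \cdot 3^{2} + \sqrt{2} \sqrt{3}\right) \left(-264\right) + 294 = \left(12 \cdot 9 + \sqrt{6}\right) \left(-264\right) + 294 = \left(108 + \sqrt{6}\right) \left(-264\right) + 294 = \left(-28512 - 264 \sqrt{6}\right) + 294 = -28218 - 264 \sqrt{6}$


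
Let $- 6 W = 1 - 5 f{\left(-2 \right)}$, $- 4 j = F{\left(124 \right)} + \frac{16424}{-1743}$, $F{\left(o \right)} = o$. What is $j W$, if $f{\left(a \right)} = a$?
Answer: $\frac{549197}{10458} \approx 52.515$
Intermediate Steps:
$j = - \frac{49927}{1743}$ ($j = - \frac{124 + \frac{16424}{-1743}}{4} = - \frac{124 + 16424 \left(- \frac{1}{1743}\right)}{4} = - \frac{124 - \frac{16424}{1743}}{4} = \left(- \frac{1}{4}\right) \frac{199708}{1743} = - \frac{49927}{1743} \approx -28.644$)
$W = - \frac{11}{6}$ ($W = - \frac{1 - -10}{6} = - \frac{1 + 10}{6} = \left(- \frac{1}{6}\right) 11 = - \frac{11}{6} \approx -1.8333$)
$j W = \left(- \frac{49927}{1743}\right) \left(- \frac{11}{6}\right) = \frac{549197}{10458}$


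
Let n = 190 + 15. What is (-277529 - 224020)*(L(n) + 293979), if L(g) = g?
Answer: -147547691016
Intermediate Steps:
n = 205
(-277529 - 224020)*(L(n) + 293979) = (-277529 - 224020)*(205 + 293979) = -501549*294184 = -147547691016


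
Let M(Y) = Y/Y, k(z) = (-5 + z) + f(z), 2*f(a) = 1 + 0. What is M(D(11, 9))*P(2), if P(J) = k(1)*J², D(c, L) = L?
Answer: -14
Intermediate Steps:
f(a) = ½ (f(a) = (1 + 0)/2 = (½)*1 = ½)
k(z) = -9/2 + z (k(z) = (-5 + z) + ½ = -9/2 + z)
M(Y) = 1
P(J) = -7*J²/2 (P(J) = (-9/2 + 1)*J² = -7*J²/2)
M(D(11, 9))*P(2) = 1*(-7/2*2²) = 1*(-7/2*4) = 1*(-14) = -14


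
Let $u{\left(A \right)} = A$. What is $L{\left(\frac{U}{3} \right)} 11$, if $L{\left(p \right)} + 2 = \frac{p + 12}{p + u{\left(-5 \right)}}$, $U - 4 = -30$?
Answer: $- \frac{1012}{41} \approx -24.683$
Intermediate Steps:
$U = -26$ ($U = 4 - 30 = -26$)
$L{\left(p \right)} = -2 + \frac{12 + p}{-5 + p}$ ($L{\left(p \right)} = -2 + \frac{p + 12}{p - 5} = -2 + \frac{12 + p}{-5 + p}$)
$L{\left(\frac{U}{3} \right)} 11 = \frac{22 - - \frac{26}{3}}{-5 - \frac{26}{3}} \cdot 11 = \frac{22 + \frac{26}{3}}{- \frac{41}{3}} \cdot 11 = \left(- \frac{3}{41}\right) \frac{92}{3} \cdot 11 = \left(- \frac{92}{41}\right) 11 = - \frac{1012}{41}$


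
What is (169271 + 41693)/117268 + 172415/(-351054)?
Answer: 13460248459/10291850118 ≈ 1.3079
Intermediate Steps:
(169271 + 41693)/117268 + 172415/(-351054) = 210964*(1/117268) + 172415*(-1/351054) = 52741/29317 - 172415/351054 = 13460248459/10291850118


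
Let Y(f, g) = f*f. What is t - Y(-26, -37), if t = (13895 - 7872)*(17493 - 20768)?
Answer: -19726001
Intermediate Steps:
Y(f, g) = f**2
t = -19725325 (t = 6023*(-3275) = -19725325)
t - Y(-26, -37) = -19725325 - 1*(-26)**2 = -19725325 - 1*676 = -19725325 - 676 = -19726001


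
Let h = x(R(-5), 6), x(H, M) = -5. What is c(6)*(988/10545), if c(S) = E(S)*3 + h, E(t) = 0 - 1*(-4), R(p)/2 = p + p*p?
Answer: 364/555 ≈ 0.65586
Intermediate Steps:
R(p) = 2*p + 2*p² (R(p) = 2*(p + p*p) = 2*(p + p²) = 2*p + 2*p²)
E(t) = 4 (E(t) = 0 + 4 = 4)
h = -5
c(S) = 7 (c(S) = 4*3 - 5 = 12 - 5 = 7)
c(6)*(988/10545) = 7*(988/10545) = 7*(988*(1/10545)) = 7*(52/555) = 364/555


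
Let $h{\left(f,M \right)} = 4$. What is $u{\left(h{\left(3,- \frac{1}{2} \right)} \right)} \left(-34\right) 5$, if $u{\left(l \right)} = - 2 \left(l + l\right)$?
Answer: $2720$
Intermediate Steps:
$u{\left(l \right)} = - 4 l$ ($u{\left(l \right)} = - 2 \cdot 2 l = - 4 l$)
$u{\left(h{\left(3,- \frac{1}{2} \right)} \right)} \left(-34\right) 5 = \left(-4\right) 4 \left(-34\right) 5 = \left(-16\right) \left(-34\right) 5 = 544 \cdot 5 = 2720$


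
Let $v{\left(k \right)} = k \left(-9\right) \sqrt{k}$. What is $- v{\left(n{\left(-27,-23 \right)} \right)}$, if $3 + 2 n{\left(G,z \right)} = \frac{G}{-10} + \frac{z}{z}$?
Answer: $\frac{63 \sqrt{35}}{200} \approx 1.8636$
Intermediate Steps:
$n{\left(G,z \right)} = -1 - \frac{G}{20}$ ($n{\left(G,z \right)} = - \frac{3}{2} + \frac{\frac{G}{-10} + \frac{z}{z}}{2} = - \frac{3}{2} + \frac{G \left(- \frac{1}{10}\right) + 1}{2} = - \frac{3}{2} + \frac{- \frac{G}{10} + 1}{2} = - \frac{3}{2} + \frac{1 - \frac{G}{10}}{2} = - \frac{3}{2} - \left(- \frac{1}{2} + \frac{G}{20}\right) = -1 - \frac{G}{20}$)
$v{\left(k \right)} = - 9 k^{\frac{3}{2}}$ ($v{\left(k \right)} = - 9 k \sqrt{k} = - 9 k^{\frac{3}{2}}$)
$- v{\left(n{\left(-27,-23 \right)} \right)} = - \left(-9\right) \left(-1 - - \frac{27}{20}\right)^{\frac{3}{2}} = - \left(-9\right) \left(-1 + \frac{27}{20}\right)^{\frac{3}{2}} = - \left(-9\right) \left(\frac{7}{20}\right)^{\frac{3}{2}} = - \left(-9\right) \frac{7 \sqrt{35}}{200} = - \frac{\left(-63\right) \sqrt{35}}{200} = \frac{63 \sqrt{35}}{200}$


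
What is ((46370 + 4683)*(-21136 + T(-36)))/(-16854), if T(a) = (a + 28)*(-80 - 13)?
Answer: 520536388/8427 ≈ 61770.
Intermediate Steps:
T(a) = -2604 - 93*a (T(a) = (28 + a)*(-93) = -2604 - 93*a)
((46370 + 4683)*(-21136 + T(-36)))/(-16854) = ((46370 + 4683)*(-21136 + (-2604 - 93*(-36))))/(-16854) = (51053*(-21136 + (-2604 + 3348)))*(-1/16854) = (51053*(-21136 + 744))*(-1/16854) = (51053*(-20392))*(-1/16854) = -1041072776*(-1/16854) = 520536388/8427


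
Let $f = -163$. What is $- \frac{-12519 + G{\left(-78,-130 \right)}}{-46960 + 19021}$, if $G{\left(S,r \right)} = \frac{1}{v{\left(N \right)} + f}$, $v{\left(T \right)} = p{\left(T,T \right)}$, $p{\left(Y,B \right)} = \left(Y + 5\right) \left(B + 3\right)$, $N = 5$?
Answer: $- \frac{1039078}{2318937} \approx -0.44808$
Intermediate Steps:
$p{\left(Y,B \right)} = \left(3 + B\right) \left(5 + Y\right)$ ($p{\left(Y,B \right)} = \left(5 + Y\right) \left(3 + B\right) = \left(3 + B\right) \left(5 + Y\right)$)
$v{\left(T \right)} = 15 + T^{2} + 8 T$ ($v{\left(T \right)} = 15 + 3 T + 5 T + T T = 15 + 3 T + 5 T + T^{2} = 15 + T^{2} + 8 T$)
$G{\left(S,r \right)} = - \frac{1}{83}$ ($G{\left(S,r \right)} = \frac{1}{\left(15 + 5^{2} + 8 \cdot 5\right) - 163} = \frac{1}{\left(15 + 25 + 40\right) - 163} = \frac{1}{80 - 163} = \frac{1}{-83} = - \frac{1}{83}$)
$- \frac{-12519 + G{\left(-78,-130 \right)}}{-46960 + 19021} = - \frac{-12519 - \frac{1}{83}}{-46960 + 19021} = - \frac{-1039078}{83 \left(-27939\right)} = - \frac{\left(-1039078\right) \left(-1\right)}{83 \cdot 27939} = \left(-1\right) \frac{1039078}{2318937} = - \frac{1039078}{2318937}$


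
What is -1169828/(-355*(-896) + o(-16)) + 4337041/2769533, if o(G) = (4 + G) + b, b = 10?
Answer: -930179961563/440463758787 ≈ -2.1118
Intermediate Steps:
o(G) = 14 + G (o(G) = (4 + G) + 10 = 14 + G)
-1169828/(-355*(-896) + o(-16)) + 4337041/2769533 = -1169828/(-355*(-896) + (14 - 16)) + 4337041/2769533 = -1169828/(318080 - 2) + 4337041*(1/2769533) = -1169828/318078 + 4337041/2769533 = -1169828*1/318078 + 4337041/2769533 = -584914/159039 + 4337041/2769533 = -930179961563/440463758787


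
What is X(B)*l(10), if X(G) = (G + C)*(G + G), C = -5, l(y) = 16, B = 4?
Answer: -128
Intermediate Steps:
X(G) = 2*G*(-5 + G) (X(G) = (G - 5)*(G + G) = (-5 + G)*(2*G) = 2*G*(-5 + G))
X(B)*l(10) = (2*4*(-5 + 4))*16 = (2*4*(-1))*16 = -8*16 = -128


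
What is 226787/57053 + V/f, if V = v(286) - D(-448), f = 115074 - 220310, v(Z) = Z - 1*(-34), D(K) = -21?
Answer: 23846701659/6004029508 ≈ 3.9718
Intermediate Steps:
v(Z) = 34 + Z (v(Z) = Z + 34 = 34 + Z)
f = -105236
V = 341 (V = (34 + 286) - 1*(-21) = 320 + 21 = 341)
226787/57053 + V/f = 226787/57053 + 341/(-105236) = 226787*(1/57053) + 341*(-1/105236) = 226787/57053 - 341/105236 = 23846701659/6004029508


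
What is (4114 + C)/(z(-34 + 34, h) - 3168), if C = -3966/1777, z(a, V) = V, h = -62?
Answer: -3653306/2869855 ≈ -1.2730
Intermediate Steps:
C = -3966/1777 (C = -3966*1/1777 = -3966/1777 ≈ -2.2318)
(4114 + C)/(z(-34 + 34, h) - 3168) = (4114 - 3966/1777)/(-62 - 3168) = (7306612/1777)/(-3230) = (7306612/1777)*(-1/3230) = -3653306/2869855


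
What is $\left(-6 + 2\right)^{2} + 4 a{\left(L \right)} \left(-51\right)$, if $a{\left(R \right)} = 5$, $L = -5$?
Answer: $-1004$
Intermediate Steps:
$\left(-6 + 2\right)^{2} + 4 a{\left(L \right)} \left(-51\right) = \left(-6 + 2\right)^{2} + 4 \cdot 5 \left(-51\right) = \left(-4\right)^{2} + 4 \left(-255\right) = 16 - 1020 = -1004$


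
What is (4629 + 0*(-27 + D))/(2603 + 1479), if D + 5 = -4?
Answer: 4629/4082 ≈ 1.1340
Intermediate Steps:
D = -9 (D = -5 - 4 = -9)
(4629 + 0*(-27 + D))/(2603 + 1479) = (4629 + 0*(-27 - 9))/(2603 + 1479) = (4629 + 0*(-36))/4082 = (4629 + 0)*(1/4082) = 4629*(1/4082) = 4629/4082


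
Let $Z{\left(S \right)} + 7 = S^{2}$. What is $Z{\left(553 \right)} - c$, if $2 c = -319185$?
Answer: $\frac{930789}{2} \approx 4.6539 \cdot 10^{5}$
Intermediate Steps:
$c = - \frac{319185}{2}$ ($c = \frac{1}{2} \left(-319185\right) = - \frac{319185}{2} \approx -1.5959 \cdot 10^{5}$)
$Z{\left(S \right)} = -7 + S^{2}$
$Z{\left(553 \right)} - c = \left(-7 + 553^{2}\right) - - \frac{319185}{2} = \left(-7 + 305809\right) + \frac{319185}{2} = 305802 + \frac{319185}{2} = \frac{930789}{2}$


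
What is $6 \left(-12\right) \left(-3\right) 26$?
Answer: $5616$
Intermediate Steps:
$6 \left(-12\right) \left(-3\right) 26 = \left(-72\right) \left(-3\right) 26 = 216 \cdot 26 = 5616$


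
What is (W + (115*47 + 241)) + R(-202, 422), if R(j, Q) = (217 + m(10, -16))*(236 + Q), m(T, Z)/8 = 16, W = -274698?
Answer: -42042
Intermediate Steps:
m(T, Z) = 128 (m(T, Z) = 8*16 = 128)
R(j, Q) = 81420 + 345*Q (R(j, Q) = (217 + 128)*(236 + Q) = 345*(236 + Q) = 81420 + 345*Q)
(W + (115*47 + 241)) + R(-202, 422) = (-274698 + (115*47 + 241)) + (81420 + 345*422) = (-274698 + (5405 + 241)) + (81420 + 145590) = (-274698 + 5646) + 227010 = -269052 + 227010 = -42042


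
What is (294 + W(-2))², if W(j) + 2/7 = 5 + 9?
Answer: 4639716/49 ≈ 94688.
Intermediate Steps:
W(j) = 96/7 (W(j) = -2/7 + (5 + 9) = -2/7 + 14 = 96/7)
(294 + W(-2))² = (294 + 96/7)² = (2154/7)² = 4639716/49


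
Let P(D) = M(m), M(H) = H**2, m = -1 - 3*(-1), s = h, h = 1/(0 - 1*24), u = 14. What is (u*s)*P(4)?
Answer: -7/3 ≈ -2.3333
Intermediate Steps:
h = -1/24 (h = 1/(0 - 24) = 1/(-24) = -1/24 ≈ -0.041667)
s = -1/24 ≈ -0.041667
m = 2 (m = -1 + 3 = 2)
P(D) = 4 (P(D) = 2**2 = 4)
(u*s)*P(4) = (14*(-1/24))*4 = -7/12*4 = -7/3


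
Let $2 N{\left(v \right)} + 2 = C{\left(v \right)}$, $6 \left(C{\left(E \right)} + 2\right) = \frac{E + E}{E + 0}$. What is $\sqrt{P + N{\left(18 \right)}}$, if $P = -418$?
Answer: $\frac{i \sqrt{15114}}{6} \approx 20.49 i$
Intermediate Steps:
$C{\left(E \right)} = - \frac{5}{3}$ ($C{\left(E \right)} = -2 + \frac{\left(E + E\right) \frac{1}{E + 0}}{6} = -2 + \frac{2 E \frac{1}{E}}{6} = -2 + \frac{1}{6} \cdot 2 = -2 + \frac{1}{3} = - \frac{5}{3}$)
$N{\left(v \right)} = - \frac{11}{6}$ ($N{\left(v \right)} = -1 + \frac{1}{2} \left(- \frac{5}{3}\right) = -1 - \frac{5}{6} = - \frac{11}{6}$)
$\sqrt{P + N{\left(18 \right)}} = \sqrt{-418 - \frac{11}{6}} = \sqrt{- \frac{2519}{6}} = \frac{i \sqrt{15114}}{6}$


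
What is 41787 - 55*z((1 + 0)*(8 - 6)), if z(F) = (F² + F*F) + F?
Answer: 41237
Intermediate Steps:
z(F) = F + 2*F² (z(F) = (F² + F²) + F = 2*F² + F = F + 2*F²)
41787 - 55*z((1 + 0)*(8 - 6)) = 41787 - 55*((1 + 0)*(8 - 6))*(1 + 2*((1 + 0)*(8 - 6))) = 41787 - 55*(1*2)*(1 + 2*(1*2)) = 41787 - 55*2*(1 + 2*2) = 41787 - 55*2*(1 + 4) = 41787 - 55*2*5 = 41787 - 55*10 = 41787 - 1*550 = 41787 - 550 = 41237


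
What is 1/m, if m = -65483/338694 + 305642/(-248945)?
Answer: -84316177830/119820776983 ≈ -0.70369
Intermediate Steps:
m = -119820776983/84316177830 (m = -65483*1/338694 + 305642*(-1/248945) = -65483/338694 - 305642/248945 = -119820776983/84316177830 ≈ -1.4211)
1/m = 1/(-119820776983/84316177830) = -84316177830/119820776983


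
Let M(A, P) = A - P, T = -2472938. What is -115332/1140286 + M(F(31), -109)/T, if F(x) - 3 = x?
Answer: -1567977727/15493717474 ≈ -0.10120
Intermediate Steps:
F(x) = 3 + x
-115332/1140286 + M(F(31), -109)/T = -115332/1140286 + ((3 + 31) - 1*(-109))/(-2472938) = -115332*1/1140286 + (34 + 109)*(-1/2472938) = -8238/81449 + 143*(-1/2472938) = -8238/81449 - 11/190226 = -1567977727/15493717474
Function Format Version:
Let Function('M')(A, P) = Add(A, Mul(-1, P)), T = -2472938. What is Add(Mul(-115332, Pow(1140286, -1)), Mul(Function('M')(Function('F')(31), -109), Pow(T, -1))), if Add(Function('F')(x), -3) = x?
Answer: Rational(-1567977727, 15493717474) ≈ -0.10120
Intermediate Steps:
Function('F')(x) = Add(3, x)
Add(Mul(-115332, Pow(1140286, -1)), Mul(Function('M')(Function('F')(31), -109), Pow(T, -1))) = Add(Mul(-115332, Pow(1140286, -1)), Mul(Add(Add(3, 31), Mul(-1, -109)), Pow(-2472938, -1))) = Add(Mul(-115332, Rational(1, 1140286)), Mul(Add(34, 109), Rational(-1, 2472938))) = Add(Rational(-8238, 81449), Mul(143, Rational(-1, 2472938))) = Add(Rational(-8238, 81449), Rational(-11, 190226)) = Rational(-1567977727, 15493717474)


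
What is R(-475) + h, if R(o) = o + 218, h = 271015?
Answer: 270758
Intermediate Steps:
R(o) = 218 + o
R(-475) + h = (218 - 475) + 271015 = -257 + 271015 = 270758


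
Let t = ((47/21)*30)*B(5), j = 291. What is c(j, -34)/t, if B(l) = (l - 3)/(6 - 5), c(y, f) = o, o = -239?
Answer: -1673/940 ≈ -1.7798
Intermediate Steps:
c(y, f) = -239
B(l) = -3 + l (B(l) = (-3 + l)/1 = (-3 + l)*1 = -3 + l)
t = 940/7 (t = ((47/21)*30)*(-3 + 5) = ((47*(1/21))*30)*2 = ((47/21)*30)*2 = (470/7)*2 = 940/7 ≈ 134.29)
c(j, -34)/t = -239/940/7 = -239*7/940 = -1673/940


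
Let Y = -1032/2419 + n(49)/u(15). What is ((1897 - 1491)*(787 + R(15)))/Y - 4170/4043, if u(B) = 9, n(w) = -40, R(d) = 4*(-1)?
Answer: -13990936409277/214376032 ≈ -65264.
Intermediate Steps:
R(d) = -4
Y = -106048/21771 (Y = -1032/2419 - 40/9 = -106048/21771 ≈ -4.8711)
((1897 - 1491)*(787 + R(15)))/Y - 4170/4043 = ((1897 - 1491)*(787 - 4))/(-106048/21771) - 4170/4043 = (406*783)*(-21771/106048) - 4170*1/4043 = 317898*(-21771/106048) - 4170/4043 = -3460478679/53024 - 4170/4043 = -13990936409277/214376032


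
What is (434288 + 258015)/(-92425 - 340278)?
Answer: -692303/432703 ≈ -1.5999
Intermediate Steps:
(434288 + 258015)/(-92425 - 340278) = 692303/(-432703) = 692303*(-1/432703) = -692303/432703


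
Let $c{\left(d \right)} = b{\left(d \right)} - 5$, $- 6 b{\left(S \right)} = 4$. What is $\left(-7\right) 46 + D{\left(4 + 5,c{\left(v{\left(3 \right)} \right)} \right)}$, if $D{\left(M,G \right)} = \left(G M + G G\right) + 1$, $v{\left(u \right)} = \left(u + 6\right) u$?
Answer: $- \frac{3059}{9} \approx -339.89$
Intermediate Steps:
$b{\left(S \right)} = - \frac{2}{3}$ ($b{\left(S \right)} = \left(- \frac{1}{6}\right) 4 = - \frac{2}{3}$)
$v{\left(u \right)} = u \left(6 + u\right)$ ($v{\left(u \right)} = \left(6 + u\right) u = u \left(6 + u\right)$)
$c{\left(d \right)} = - \frac{17}{3}$ ($c{\left(d \right)} = - \frac{2}{3} - 5 = - \frac{17}{3}$)
$D{\left(M,G \right)} = 1 + G^{2} + G M$ ($D{\left(M,G \right)} = \left(G M + G^{2}\right) + 1 = \left(G^{2} + G M\right) + 1 = 1 + G^{2} + G M$)
$\left(-7\right) 46 + D{\left(4 + 5,c{\left(v{\left(3 \right)} \right)} \right)} = \left(-7\right) 46 + \left(1 + \left(- \frac{17}{3}\right)^{2} - \frac{17 \left(4 + 5\right)}{3}\right) = -322 + \left(1 + \frac{289}{9} - 51\right) = -322 - \frac{161}{9} = - \frac{3059}{9}$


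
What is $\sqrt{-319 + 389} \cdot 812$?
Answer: $812 \sqrt{70} \approx 6793.7$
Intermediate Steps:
$\sqrt{-319 + 389} \cdot 812 = \sqrt{70} \cdot 812 = 812 \sqrt{70}$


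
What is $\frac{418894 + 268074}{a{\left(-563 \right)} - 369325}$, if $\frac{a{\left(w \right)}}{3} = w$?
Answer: $- \frac{343484}{185507} \approx -1.8516$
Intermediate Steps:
$a{\left(w \right)} = 3 w$
$\frac{418894 + 268074}{a{\left(-563 \right)} - 369325} = \frac{418894 + 268074}{3 \left(-563\right) - 369325} = \frac{686968}{-1689 - 369325} = \frac{686968}{-371014} = 686968 \left(- \frac{1}{371014}\right) = - \frac{343484}{185507}$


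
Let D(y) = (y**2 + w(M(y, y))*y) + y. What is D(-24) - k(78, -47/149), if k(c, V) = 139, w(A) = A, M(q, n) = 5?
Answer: 293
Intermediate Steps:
D(y) = y**2 + 6*y (D(y) = (y**2 + 5*y) + y = y**2 + 6*y)
D(-24) - k(78, -47/149) = -24*(6 - 24) - 1*139 = -24*(-18) - 139 = 432 - 139 = 293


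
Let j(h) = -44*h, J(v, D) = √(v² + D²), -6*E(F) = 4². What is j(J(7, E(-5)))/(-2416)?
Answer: 11*√505/1812 ≈ 0.13642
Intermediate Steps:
E(F) = -8/3 (E(F) = -⅙*4² = -⅙*16 = -8/3)
J(v, D) = √(D² + v²)
j(J(7, E(-5)))/(-2416) = -44*√((-8/3)² + 7²)/(-2416) = -44*√(64/9 + 49)*(-1/2416) = -44*√505/3*(-1/2416) = 11*√505/1812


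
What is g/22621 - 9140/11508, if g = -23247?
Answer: -118570604/65080617 ≈ -1.8219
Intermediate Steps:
g/22621 - 9140/11508 = -23247/22621 - 9140/11508 = -23247*1/22621 - 9140*1/11508 = -23247/22621 - 2285/2877 = -118570604/65080617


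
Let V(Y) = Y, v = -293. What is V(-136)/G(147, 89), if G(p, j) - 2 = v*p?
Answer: 136/43069 ≈ 0.0031577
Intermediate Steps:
G(p, j) = 2 - 293*p
V(-136)/G(147, 89) = -136/(2 - 293*147) = -136/(2 - 43071) = -136/(-43069) = -136*(-1/43069) = 136/43069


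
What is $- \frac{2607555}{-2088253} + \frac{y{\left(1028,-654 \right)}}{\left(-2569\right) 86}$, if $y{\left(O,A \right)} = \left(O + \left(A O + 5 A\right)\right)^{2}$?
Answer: $- \frac{475101387641538689}{230683044151} \approx -2.0595 \cdot 10^{6}$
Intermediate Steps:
$y{\left(O,A \right)} = \left(O + 5 A + A O\right)^{2}$ ($y{\left(O,A \right)} = \left(O + \left(5 A + A O\right)\right)^{2} = \left(O + 5 A + A O\right)^{2}$)
$- \frac{2607555}{-2088253} + \frac{y{\left(1028,-654 \right)}}{\left(-2569\right) 86} = - \frac{2607555}{-2088253} + \frac{\left(1028 + 5 \left(-654\right) - 672312\right)^{2}}{\left(-2569\right) 86} = \left(-2607555\right) \left(- \frac{1}{2088253}\right) + \frac{\left(1028 - 3270 - 672312\right)^{2}}{-220934} = \frac{2607555}{2088253} + \left(-674554\right)^{2} \left(- \frac{1}{220934}\right) = \frac{2607555}{2088253} + 455023098916 \left(- \frac{1}{220934}\right) = \frac{2607555}{2088253} - \frac{227511549458}{110467} = - \frac{475101387641538689}{230683044151}$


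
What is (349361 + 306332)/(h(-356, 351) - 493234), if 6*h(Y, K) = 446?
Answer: -1967079/1479479 ≈ -1.3296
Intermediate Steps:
h(Y, K) = 223/3 (h(Y, K) = (⅙)*446 = 223/3)
(349361 + 306332)/(h(-356, 351) - 493234) = (349361 + 306332)/(223/3 - 493234) = 655693/(-1479479/3) = 655693*(-3/1479479) = -1967079/1479479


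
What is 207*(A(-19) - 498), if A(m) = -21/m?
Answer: -1954287/19 ≈ -1.0286e+5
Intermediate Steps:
207*(A(-19) - 498) = 207*(-21/(-19) - 498) = 207*(-21*(-1/19) - 498) = 207*(21/19 - 498) = 207*(-9441/19) = -1954287/19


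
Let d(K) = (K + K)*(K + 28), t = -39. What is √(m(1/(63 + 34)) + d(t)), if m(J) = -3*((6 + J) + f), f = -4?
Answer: 13*√47433/97 ≈ 29.189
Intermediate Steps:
d(K) = 2*K*(28 + K) (d(K) = (2*K)*(28 + K) = 2*K*(28 + K))
m(J) = -6 - 3*J (m(J) = -3*((6 + J) - 4) = -3*(2 + J) = -6 - 3*J)
√(m(1/(63 + 34)) + d(t)) = √((-6 - 3/(63 + 34)) + 2*(-39)*(28 - 39)) = √((-6 - 3/97) + 2*(-39)*(-11)) = √((-6 - 3*1/97) + 858) = √((-6 - 3/97) + 858) = √(-585/97 + 858) = √(82641/97) = 13*√47433/97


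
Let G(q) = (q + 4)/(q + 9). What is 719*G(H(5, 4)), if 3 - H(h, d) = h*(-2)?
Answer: 12223/22 ≈ 555.59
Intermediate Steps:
H(h, d) = 3 + 2*h (H(h, d) = 3 - h*(-2) = 3 - (-2)*h = 3 + 2*h)
G(q) = (4 + q)/(9 + q)
719*G(H(5, 4)) = 719*((4 + (3 + 2*5))/(9 + (3 + 2*5))) = 719*((4 + (3 + 10))/(9 + (3 + 10))) = 719*((4 + 13)/(9 + 13)) = 719*(17/22) = 12223/22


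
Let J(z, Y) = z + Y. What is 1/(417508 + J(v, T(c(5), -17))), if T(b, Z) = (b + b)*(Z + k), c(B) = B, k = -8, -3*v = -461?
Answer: 3/1252235 ≈ 2.3957e-6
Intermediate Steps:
v = 461/3 (v = -1/3*(-461) = 461/3 ≈ 153.67)
T(b, Z) = 2*b*(-8 + Z) (T(b, Z) = (b + b)*(Z - 8) = (2*b)*(-8 + Z) = 2*b*(-8 + Z))
J(z, Y) = Y + z
1/(417508 + J(v, T(c(5), -17))) = 1/(417508 + (2*5*(-8 - 17) + 461/3)) = 1/(417508 + (2*5*(-25) + 461/3)) = 1/(417508 + (-250 + 461/3)) = 1/(417508 - 289/3) = 1/(1252235/3) = 3/1252235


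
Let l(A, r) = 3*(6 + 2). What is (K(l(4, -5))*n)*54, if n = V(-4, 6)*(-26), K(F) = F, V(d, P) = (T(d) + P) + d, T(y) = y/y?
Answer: -101088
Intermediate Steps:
T(y) = 1
V(d, P) = 1 + P + d (V(d, P) = (1 + P) + d = 1 + P + d)
l(A, r) = 24 (l(A, r) = 3*8 = 24)
n = -78 (n = (1 + 6 - 4)*(-26) = 3*(-26) = -78)
(K(l(4, -5))*n)*54 = (24*(-78))*54 = -1872*54 = -101088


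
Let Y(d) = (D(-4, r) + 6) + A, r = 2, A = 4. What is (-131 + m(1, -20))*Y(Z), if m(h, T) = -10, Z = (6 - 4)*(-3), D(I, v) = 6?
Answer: -2256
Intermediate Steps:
Z = -6 (Z = 2*(-3) = -6)
Y(d) = 16 (Y(d) = (6 + 6) + 4 = 12 + 4 = 16)
(-131 + m(1, -20))*Y(Z) = (-131 - 10)*16 = -141*16 = -2256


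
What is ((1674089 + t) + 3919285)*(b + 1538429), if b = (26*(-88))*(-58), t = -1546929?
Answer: 6762147772185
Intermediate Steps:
b = 132704 (b = -2288*(-58) = 132704)
((1674089 + t) + 3919285)*(b + 1538429) = ((1674089 - 1546929) + 3919285)*(132704 + 1538429) = (127160 + 3919285)*1671133 = 4046445*1671133 = 6762147772185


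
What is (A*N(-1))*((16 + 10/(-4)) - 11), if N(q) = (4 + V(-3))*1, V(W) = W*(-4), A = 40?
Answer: 1600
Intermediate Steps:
V(W) = -4*W
N(q) = 16 (N(q) = (4 - 4*(-3))*1 = (4 + 12)*1 = 16*1 = 16)
(A*N(-1))*((16 + 10/(-4)) - 11) = (40*16)*((16 + 10/(-4)) - 11) = 640*((16 + 10*(-1/4)) - 11) = 640*((16 - 5/2) - 11) = 640*(27/2 - 11) = 640*(5/2) = 1600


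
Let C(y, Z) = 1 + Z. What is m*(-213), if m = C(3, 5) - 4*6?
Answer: 3834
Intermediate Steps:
m = -18 (m = (1 + 5) - 4*6 = 6 - 24 = -18)
m*(-213) = -18*(-213) = 3834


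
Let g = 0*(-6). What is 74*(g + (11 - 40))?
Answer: -2146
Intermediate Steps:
g = 0
74*(g + (11 - 40)) = 74*(0 + (11 - 40)) = 74*(0 - 29) = 74*(-29) = -2146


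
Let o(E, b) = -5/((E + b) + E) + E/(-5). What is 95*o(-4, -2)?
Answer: 247/2 ≈ 123.50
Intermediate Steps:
o(E, b) = -5/(b + 2*E) - E/5 (o(E, b) = -5/(b + 2*E) + E*(-1/5) = -5/(b + 2*E) - E/5)
95*o(-4, -2) = 95*((-25 - 2*(-4)**2 - 1*(-4)*(-2))/(5*(-2 + 2*(-4)))) = 95*((-25 - 2*16 - 8)/(5*(-2 - 8))) = 95*((1/5)*(-25 - 32 - 8)/(-10)) = 95*((1/5)*(-1/10)*(-65)) = 95*(13/10) = 247/2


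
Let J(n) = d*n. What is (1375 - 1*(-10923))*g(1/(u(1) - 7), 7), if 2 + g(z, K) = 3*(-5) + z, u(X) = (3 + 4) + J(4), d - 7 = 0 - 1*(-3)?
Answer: -4175171/20 ≈ -2.0876e+5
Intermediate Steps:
d = 10 (d = 7 + (0 - 1*(-3)) = 7 + (0 + 3) = 7 + 3 = 10)
J(n) = 10*n
u(X) = 47 (u(X) = (3 + 4) + 10*4 = 7 + 40 = 47)
g(z, K) = -17 + z (g(z, K) = -2 + (3*(-5) + z) = -2 + (-15 + z) = -17 + z)
(1375 - 1*(-10923))*g(1/(u(1) - 7), 7) = (1375 - 1*(-10923))*(-17 + 1/(47 - 7)) = (1375 + 10923)*(-17 + 1/40) = 12298*(-17 + 1/40) = 12298*(-679/40) = -4175171/20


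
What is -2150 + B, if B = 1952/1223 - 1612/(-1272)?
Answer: -835051495/388914 ≈ -2147.1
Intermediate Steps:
B = 1113605/388914 (B = 1952*(1/1223) - 1612*(-1/1272) = 1952/1223 + 403/318 = 1113605/388914 ≈ 2.8634)
-2150 + B = -2150 + 1113605/388914 = -835051495/388914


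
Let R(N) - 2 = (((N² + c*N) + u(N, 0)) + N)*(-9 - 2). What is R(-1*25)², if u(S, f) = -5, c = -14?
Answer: 108014449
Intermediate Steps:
R(N) = 57 - 11*N² + 143*N (R(N) = 2 + (((N² - 14*N) - 5) + N)*(-9 - 2) = 2 + ((-5 + N² - 14*N) + N)*(-11) = 2 + (-5 + N² - 13*N)*(-11) = 2 + (55 - 11*N² + 143*N) = 57 - 11*N² + 143*N)
R(-1*25)² = (57 - 11*(-1*25)² + 143*(-1*25))² = (57 - 11*(-25)² + 143*(-25))² = (57 - 11*625 - 3575)² = (57 - 6875 - 3575)² = (-10393)² = 108014449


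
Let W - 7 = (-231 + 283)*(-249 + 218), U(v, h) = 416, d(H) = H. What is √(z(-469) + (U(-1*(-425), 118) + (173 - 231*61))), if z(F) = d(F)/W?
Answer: I*√34780736805/1605 ≈ 116.2*I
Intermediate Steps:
W = -1605 (W = 7 + (-231 + 283)*(-249 + 218) = 7 + 52*(-31) = 7 - 1612 = -1605)
z(F) = -F/1605 (z(F) = F/(-1605) = F*(-1/1605) = -F/1605)
√(z(-469) + (U(-1*(-425), 118) + (173 - 231*61))) = √(-1/1605*(-469) + (416 + (173 - 231*61))) = √(469/1605 + (416 + (173 - 14091))) = √(469/1605 + (416 - 13918)) = √(469/1605 - 13502) = √(-21670241/1605) = I*√34780736805/1605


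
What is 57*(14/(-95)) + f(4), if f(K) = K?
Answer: -22/5 ≈ -4.4000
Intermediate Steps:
57*(14/(-95)) + f(4) = 57*(14/(-95)) + 4 = 57*(14*(-1/95)) + 4 = 57*(-14/95) + 4 = -42/5 + 4 = -22/5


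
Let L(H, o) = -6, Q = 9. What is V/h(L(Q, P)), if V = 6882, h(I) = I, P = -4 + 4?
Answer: -1147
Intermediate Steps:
P = 0
V/h(L(Q, P)) = 6882/(-6) = 6882*(-⅙) = -1147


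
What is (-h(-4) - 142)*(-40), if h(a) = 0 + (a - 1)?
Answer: 5480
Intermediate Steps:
h(a) = -1 + a (h(a) = 0 + (-1 + a) = -1 + a)
(-h(-4) - 142)*(-40) = (-(-1 - 4) - 142)*(-40) = (-1*(-5) - 142)*(-40) = (5 - 142)*(-40) = -137*(-40) = 5480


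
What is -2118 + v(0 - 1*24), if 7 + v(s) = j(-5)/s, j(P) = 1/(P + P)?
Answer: -509999/240 ≈ -2125.0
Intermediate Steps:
j(P) = 1/(2*P)
v(s) = -7 - 1/(10*s) (v(s) = -7 + ((½)/(-5))/s = -7 + ((½)*(-⅕))/s = -7 - 1/(10*s))
-2118 + v(0 - 1*24) = -2118 + (-7 - 1/(10*(0 - 1*24))) = -2118 + (-7 - 1/(10*(0 - 24))) = -2118 + (-7 - ⅒/(-24)) = -2118 + (-7 - ⅒*(-1/24)) = -2118 + (-7 + 1/240) = -2118 - 1679/240 = -509999/240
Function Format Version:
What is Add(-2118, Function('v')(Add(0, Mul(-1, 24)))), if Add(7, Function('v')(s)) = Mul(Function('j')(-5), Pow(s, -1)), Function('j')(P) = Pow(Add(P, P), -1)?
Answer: Rational(-509999, 240) ≈ -2125.0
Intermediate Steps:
Function('j')(P) = Mul(Rational(1, 2), Pow(P, -1)) (Function('j')(P) = Pow(Mul(2, P), -1) = Mul(Rational(1, 2), Pow(P, -1)))
Function('v')(s) = Add(-7, Mul(Rational(-1, 10), Pow(s, -1))) (Function('v')(s) = Add(-7, Mul(Mul(Rational(1, 2), Pow(-5, -1)), Pow(s, -1))) = Add(-7, Mul(Mul(Rational(1, 2), Rational(-1, 5)), Pow(s, -1))) = Add(-7, Mul(Rational(-1, 10), Pow(s, -1))))
Add(-2118, Function('v')(Add(0, Mul(-1, 24)))) = Add(-2118, Add(-7, Mul(Rational(-1, 10), Pow(Add(0, Mul(-1, 24)), -1)))) = Add(-2118, Add(-7, Mul(Rational(-1, 10), Pow(Add(0, -24), -1)))) = Add(-2118, Add(-7, Mul(Rational(-1, 10), Pow(-24, -1)))) = Add(-2118, Add(-7, Mul(Rational(-1, 10), Rational(-1, 24)))) = Add(-2118, Add(-7, Rational(1, 240))) = Add(-2118, Rational(-1679, 240)) = Rational(-509999, 240)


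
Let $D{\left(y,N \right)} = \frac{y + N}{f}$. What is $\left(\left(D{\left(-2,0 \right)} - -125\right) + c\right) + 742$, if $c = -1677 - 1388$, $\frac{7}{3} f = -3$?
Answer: $- \frac{19768}{9} \approx -2196.4$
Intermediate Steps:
$f = - \frac{9}{7}$ ($f = \frac{3}{7} \left(-3\right) = - \frac{9}{7} \approx -1.2857$)
$D{\left(y,N \right)} = - \frac{7 N}{9} - \frac{7 y}{9}$ ($D{\left(y,N \right)} = \frac{y + N}{- \frac{9}{7}} = \left(N + y\right) \left(- \frac{7}{9}\right) = - \frac{7 N}{9} - \frac{7 y}{9}$)
$c = -3065$
$\left(\left(D{\left(-2,0 \right)} - -125\right) + c\right) + 742 = \left(\left(\left(\left(- \frac{7}{9}\right) 0 - - \frac{14}{9}\right) - -125\right) - 3065\right) + 742 = \left(\left(\left(0 + \frac{14}{9}\right) + 125\right) - 3065\right) + 742 = \left(\left(\frac{14}{9} + 125\right) - 3065\right) + 742 = \left(\frac{1139}{9} - 3065\right) + 742 = - \frac{26446}{9} + 742 = - \frac{19768}{9}$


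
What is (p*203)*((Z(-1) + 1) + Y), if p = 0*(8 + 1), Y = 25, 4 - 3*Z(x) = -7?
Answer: 0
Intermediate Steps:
Z(x) = 11/3 (Z(x) = 4/3 - 1/3*(-7) = 4/3 + 7/3 = 11/3)
p = 0 (p = 0*9 = 0)
(p*203)*((Z(-1) + 1) + Y) = (0*203)*((11/3 + 1) + 25) = 0*(14/3 + 25) = 0*(89/3) = 0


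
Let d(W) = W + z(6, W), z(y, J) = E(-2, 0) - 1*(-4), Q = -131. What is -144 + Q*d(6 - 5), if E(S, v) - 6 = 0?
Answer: -1585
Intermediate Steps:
E(S, v) = 6 (E(S, v) = 6 + 0 = 6)
z(y, J) = 10 (z(y, J) = 6 - 1*(-4) = 6 + 4 = 10)
d(W) = 10 + W (d(W) = W + 10 = 10 + W)
-144 + Q*d(6 - 5) = -144 - 131*(10 + (6 - 5)) = -144 - 131*(10 + 1) = -144 - 131*11 = -144 - 1441 = -1585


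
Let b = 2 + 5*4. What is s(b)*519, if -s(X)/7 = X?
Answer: -79926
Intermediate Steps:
b = 22 (b = 2 + 20 = 22)
s(X) = -7*X
s(b)*519 = -7*22*519 = -154*519 = -79926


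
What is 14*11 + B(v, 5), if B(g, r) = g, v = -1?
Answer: 153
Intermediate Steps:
14*11 + B(v, 5) = 14*11 - 1 = 154 - 1 = 153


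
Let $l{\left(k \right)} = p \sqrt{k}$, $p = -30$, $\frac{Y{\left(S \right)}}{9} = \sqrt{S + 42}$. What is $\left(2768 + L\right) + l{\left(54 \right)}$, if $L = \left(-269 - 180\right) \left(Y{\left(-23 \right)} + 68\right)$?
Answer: $-27764 - 4041 \sqrt{19} - 90 \sqrt{6} \approx -45599.0$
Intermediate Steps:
$Y{\left(S \right)} = 9 \sqrt{42 + S}$ ($Y{\left(S \right)} = 9 \sqrt{S + 42} = 9 \sqrt{42 + S}$)
$l{\left(k \right)} = - 30 \sqrt{k}$
$L = -30532 - 4041 \sqrt{19}$ ($L = \left(-269 - 180\right) \left(9 \sqrt{42 - 23} + 68\right) = - 449 \left(9 \sqrt{19} + 68\right) = - 449 \left(68 + 9 \sqrt{19}\right) = -30532 - 4041 \sqrt{19} \approx -48146.0$)
$\left(2768 + L\right) + l{\left(54 \right)} = \left(2768 - \left(30532 + 4041 \sqrt{19}\right)\right) - 30 \sqrt{54} = \left(-27764 - 4041 \sqrt{19}\right) - 30 \cdot 3 \sqrt{6} = \left(-27764 - 4041 \sqrt{19}\right) - 90 \sqrt{6} = -27764 - 4041 \sqrt{19} - 90 \sqrt{6}$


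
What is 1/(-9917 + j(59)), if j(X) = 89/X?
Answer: -59/585014 ≈ -0.00010085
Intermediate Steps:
1/(-9917 + j(59)) = 1/(-9917 + 89/59) = 1/(-585014/59) = -59/585014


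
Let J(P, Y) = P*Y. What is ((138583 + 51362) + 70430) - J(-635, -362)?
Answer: 30505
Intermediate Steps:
((138583 + 51362) + 70430) - J(-635, -362) = ((138583 + 51362) + 70430) - (-635)*(-362) = (189945 + 70430) - 1*229870 = 260375 - 229870 = 30505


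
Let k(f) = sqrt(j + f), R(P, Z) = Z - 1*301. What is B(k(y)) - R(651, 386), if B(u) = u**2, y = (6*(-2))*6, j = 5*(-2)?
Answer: -167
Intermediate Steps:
j = -10
R(P, Z) = -301 + Z (R(P, Z) = Z - 301 = -301 + Z)
y = -72 (y = -12*6 = -72)
k(f) = sqrt(-10 + f)
B(k(y)) - R(651, 386) = (sqrt(-10 - 72))**2 - (-301 + 386) = (sqrt(-82))**2 - 1*85 = (I*sqrt(82))**2 - 85 = -82 - 85 = -167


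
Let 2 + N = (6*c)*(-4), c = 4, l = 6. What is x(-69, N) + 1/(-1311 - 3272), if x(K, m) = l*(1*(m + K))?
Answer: -4592167/4583 ≈ -1002.0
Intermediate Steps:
N = -98 (N = -2 + (6*4)*(-4) = -2 + 24*(-4) = -2 - 96 = -98)
x(K, m) = 6*K + 6*m (x(K, m) = 6*(1*(m + K)) = 6*(1*(K + m)) = 6*(K + m) = 6*K + 6*m)
x(-69, N) + 1/(-1311 - 3272) = (6*(-69) + 6*(-98)) + 1/(-1311 - 3272) = (-414 - 588) + 1/(-4583) = -1002 - 1/4583 = -4592167/4583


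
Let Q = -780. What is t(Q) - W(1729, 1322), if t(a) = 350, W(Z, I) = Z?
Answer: -1379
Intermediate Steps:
t(Q) - W(1729, 1322) = 350 - 1*1729 = 350 - 1729 = -1379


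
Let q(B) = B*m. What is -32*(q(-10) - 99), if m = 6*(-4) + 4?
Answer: -3232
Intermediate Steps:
m = -20 (m = -24 + 4 = -20)
q(B) = -20*B (q(B) = B*(-20) = -20*B)
-32*(q(-10) - 99) = -32*(-20*(-10) - 99) = -32*(200 - 99) = -32*101 = -3232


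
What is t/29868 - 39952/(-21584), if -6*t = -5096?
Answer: 2989190/1590471 ≈ 1.8794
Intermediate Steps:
t = 2548/3 (t = -1/6*(-5096) = 2548/3 ≈ 849.33)
t/29868 - 39952/(-21584) = (2548/3)/29868 - 39952/(-21584) = (2548/3)*(1/29868) - 39952*(-1/21584) = 637/22401 + 2497/1349 = 2989190/1590471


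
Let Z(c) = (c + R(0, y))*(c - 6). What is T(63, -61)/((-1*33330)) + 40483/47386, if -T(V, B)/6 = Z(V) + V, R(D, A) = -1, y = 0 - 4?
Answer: 35939137/23929930 ≈ 1.5018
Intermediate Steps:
y = -4
Z(c) = (-1 + c)*(-6 + c) (Z(c) = (c - 1)*(c - 6) = (-1 + c)*(-6 + c))
T(V, B) = -36 - 6*V² + 36*V (T(V, B) = -6*((6 + V² - 7*V) + V) = -6*(6 + V² - 6*V) = -36 - 6*V² + 36*V)
T(63, -61)/((-1*33330)) + 40483/47386 = (-36 - 6*63² + 36*63)/((-1*33330)) + 40483/47386 = (-36 - 6*3969 + 2268)/(-33330) + 40483*(1/47386) = (-36 - 23814 + 2268)*(-1/33330) + 40483/47386 = -21582*(-1/33330) + 40483/47386 = 327/505 + 40483/47386 = 35939137/23929930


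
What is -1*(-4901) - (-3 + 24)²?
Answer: 4460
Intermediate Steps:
-1*(-4901) - (-3 + 24)² = 4901 - 1*21² = 4901 - 1*441 = 4901 - 441 = 4460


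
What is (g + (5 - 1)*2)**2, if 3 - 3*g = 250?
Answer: 49729/9 ≈ 5525.4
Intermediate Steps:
g = -247/3 (g = 1 - 1/3*250 = 1 - 250/3 = -247/3 ≈ -82.333)
(g + (5 - 1)*2)**2 = (-247/3 + (5 - 1)*2)**2 = (-247/3 + 4*2)**2 = (-247/3 + 8)**2 = (-223/3)**2 = 49729/9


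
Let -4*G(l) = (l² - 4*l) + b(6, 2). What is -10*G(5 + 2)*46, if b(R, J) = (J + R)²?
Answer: 9775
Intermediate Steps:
G(l) = -16 + l - l²/4 (G(l) = -((l² - 4*l) + (2 + 6)²)/4 = -((l² - 4*l) + 8²)/4 = -((l² - 4*l) + 64)/4 = -(64 + l² - 4*l)/4 = -16 + l - l²/4)
-10*G(5 + 2)*46 = -10*(-16 + (5 + 2) - (5 + 2)²/4)*46 = -10*(-16 + 7 - ¼*7²)*46 = -10*(-16 + 7 - ¼*49)*46 = -10*(-16 + 7 - 49/4)*46 = -10*(-85/4)*46 = (425/2)*46 = 9775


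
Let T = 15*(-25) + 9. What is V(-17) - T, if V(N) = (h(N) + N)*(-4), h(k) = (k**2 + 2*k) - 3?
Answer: -574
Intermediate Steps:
T = -366 (T = -375 + 9 = -366)
h(k) = -3 + k**2 + 2*k
V(N) = 12 - 12*N - 4*N**2 (V(N) = ((-3 + N**2 + 2*N) + N)*(-4) = (-3 + N**2 + 3*N)*(-4) = 12 - 12*N - 4*N**2)
V(-17) - T = (12 - 12*(-17) - 4*(-17)**2) - 1*(-366) = (12 + 204 - 4*289) + 366 = (12 + 204 - 1156) + 366 = -940 + 366 = -574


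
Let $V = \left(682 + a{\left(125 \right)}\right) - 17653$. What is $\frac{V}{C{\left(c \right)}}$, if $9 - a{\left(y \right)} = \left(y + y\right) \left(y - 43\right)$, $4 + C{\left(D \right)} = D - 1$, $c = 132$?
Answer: $- \frac{37462}{127} \approx -294.98$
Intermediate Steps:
$C{\left(D \right)} = -5 + D$ ($C{\left(D \right)} = -4 + \left(D - 1\right) = -4 + \left(-1 + D\right) = -5 + D$)
$a{\left(y \right)} = 9 - 2 y \left(-43 + y\right)$ ($a{\left(y \right)} = 9 - \left(y + y\right) \left(y - 43\right) = 9 - 2 y \left(-43 + y\right)$)
$V = -37462$ ($V = \left(682 + \left(9 - 2 \cdot 125^{2} + 86 \cdot 125\right)\right) - 17653 = \left(682 + \left(9 - 31250 + 10750\right)\right) - 17653 = \left(682 - 20491\right) - 17653 = -19809 - 17653 = -37462$)
$\frac{V}{C{\left(c \right)}} = - \frac{37462}{-5 + 132} = - \frac{37462}{127}$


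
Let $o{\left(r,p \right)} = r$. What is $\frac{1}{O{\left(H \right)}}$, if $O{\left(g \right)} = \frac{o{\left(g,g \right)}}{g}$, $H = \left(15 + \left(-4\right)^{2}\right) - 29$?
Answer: $1$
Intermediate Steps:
$H = 2$ ($H = \left(15 + 16\right) - 29 = 31 - 29 = 2$)
$O{\left(g \right)} = 1$ ($O{\left(g \right)} = \frac{g}{g} = 1$)
$\frac{1}{O{\left(H \right)}} = 1^{-1} = 1$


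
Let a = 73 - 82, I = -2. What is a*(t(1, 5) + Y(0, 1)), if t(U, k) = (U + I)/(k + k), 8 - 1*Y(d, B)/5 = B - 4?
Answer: -4941/10 ≈ -494.10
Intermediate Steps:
Y(d, B) = 60 - 5*B (Y(d, B) = 40 - 5*(B - 4) = 40 - 5*(-4 + B) = 40 + (20 - 5*B) = 60 - 5*B)
t(U, k) = (-2 + U)/(2*k) (t(U, k) = (U - 2)/(k + k) = (-2 + U)/((2*k)) = (-2 + U)*(1/(2*k)) = (-2 + U)/(2*k))
a = -9
a*(t(1, 5) + Y(0, 1)) = -9*((½)*(-2 + 1)/5 + (60 - 5*1)) = -9*((½)*(⅕)*(-1) + (60 - 5)) = -9*(-⅒ + 55) = -9*549/10 = -4941/10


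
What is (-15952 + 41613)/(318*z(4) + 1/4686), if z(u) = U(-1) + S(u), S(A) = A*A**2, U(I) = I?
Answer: 120247446/93879325 ≈ 1.2809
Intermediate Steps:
S(A) = A**3
z(u) = -1 + u**3
(-15952 + 41613)/(318*z(4) + 1/4686) = (-15952 + 41613)/(318*(-1 + 4**3) + 1/4686) = 25661/(318*(-1 + 64) + 1/4686) = 25661/(318*63 + 1/4686) = 25661/(20034 + 1/4686) = 25661/(93879325/4686) = 25661*(4686/93879325) = 120247446/93879325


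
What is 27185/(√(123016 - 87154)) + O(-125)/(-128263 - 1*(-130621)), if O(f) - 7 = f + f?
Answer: -27/262 + 27185*√35862/35862 ≈ 143.45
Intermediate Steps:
O(f) = 7 + 2*f (O(f) = 7 + (f + f) = 7 + 2*f)
27185/(√(123016 - 87154)) + O(-125)/(-128263 - 1*(-130621)) = 27185/(√(123016 - 87154)) + (7 + 2*(-125))/(-128263 - 1*(-130621)) = 27185/(√35862) + (7 - 250)/(-128263 + 130621) = 27185*(√35862/35862) - 243/2358 = 27185*√35862/35862 - 243*1/2358 = 27185*√35862/35862 - 27/262 = -27/262 + 27185*√35862/35862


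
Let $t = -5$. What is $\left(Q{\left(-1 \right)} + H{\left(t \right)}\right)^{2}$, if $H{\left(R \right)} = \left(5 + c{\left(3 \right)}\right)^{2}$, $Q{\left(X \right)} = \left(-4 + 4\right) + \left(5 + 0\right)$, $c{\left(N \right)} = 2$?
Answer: $2916$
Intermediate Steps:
$Q{\left(X \right)} = 5$ ($Q{\left(X \right)} = 0 + 5 = 5$)
$H{\left(R \right)} = 49$ ($H{\left(R \right)} = \left(5 + 2\right)^{2} = 7^{2} = 49$)
$\left(Q{\left(-1 \right)} + H{\left(t \right)}\right)^{2} = \left(5 + 49\right)^{2} = 54^{2} = 2916$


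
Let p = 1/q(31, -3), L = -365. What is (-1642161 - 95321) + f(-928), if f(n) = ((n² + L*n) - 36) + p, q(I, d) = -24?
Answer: -12902737/24 ≈ -5.3761e+5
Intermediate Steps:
p = -1/24 (p = 1/(-24) = -1/24 ≈ -0.041667)
f(n) = -865/24 + n² - 365*n (f(n) = ((n² - 365*n) - 36) - 1/24 = (-36 + n² - 365*n) - 1/24 = -865/24 + n² - 365*n)
(-1642161 - 95321) + f(-928) = (-1642161 - 95321) + (-865/24 + (-928)² - 365*(-928)) = -1737482 + (-865/24 + 861184 + 338720) = -1737482 + 28796831/24 = -12902737/24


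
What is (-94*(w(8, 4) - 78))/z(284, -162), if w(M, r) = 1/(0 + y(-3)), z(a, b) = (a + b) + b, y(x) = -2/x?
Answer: -7191/40 ≈ -179.77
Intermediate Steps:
z(a, b) = a + 2*b
w(M, r) = 3/2 (w(M, r) = 1/(0 - 2/(-3)) = 1/(0 - 2*(-1/3)) = 1/(0 + 2/3) = 1/(2/3) = 3/2)
(-94*(w(8, 4) - 78))/z(284, -162) = (-94*(3/2 - 78))/(284 + 2*(-162)) = (-94*(-153/2))/(284 - 324) = 7191/(-40) = 7191*(-1/40) = -7191/40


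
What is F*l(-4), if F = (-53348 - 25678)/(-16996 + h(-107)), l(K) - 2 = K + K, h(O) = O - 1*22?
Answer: -474156/17125 ≈ -27.688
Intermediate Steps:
h(O) = -22 + O (h(O) = O - 22 = -22 + O)
l(K) = 2 + 2*K (l(K) = 2 + (K + K) = 2 + 2*K)
F = 79026/17125 (F = (-53348 - 25678)/(-16996 + (-22 - 107)) = -79026/(-16996 - 129) = -79026/(-17125) = -79026*(-1/17125) = 79026/17125 ≈ 4.6147)
F*l(-4) = 79026*(2 + 2*(-4))/17125 = 79026*(2 - 8)/17125 = (79026/17125)*(-6) = -474156/17125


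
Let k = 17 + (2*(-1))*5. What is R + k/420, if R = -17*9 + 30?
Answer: -7379/60 ≈ -122.98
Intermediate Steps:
k = 7 (k = 17 - 2*5 = 17 - 10 = 7)
R = -123 (R = -153 + 30 = -123)
R + k/420 = -123 + 7/420 = -123 + 7*(1/420) = -123 + 1/60 = -7379/60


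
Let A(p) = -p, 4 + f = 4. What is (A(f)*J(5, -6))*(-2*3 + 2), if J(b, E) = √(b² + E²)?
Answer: 0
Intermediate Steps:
f = 0 (f = -4 + 4 = 0)
J(b, E) = √(E² + b²)
(A(f)*J(5, -6))*(-2*3 + 2) = ((-1*0)*√((-6)² + 5²))*(-2*3 + 2) = (0*√(36 + 25))*(-6 + 2) = (0*√61)*(-4) = 0*(-4) = 0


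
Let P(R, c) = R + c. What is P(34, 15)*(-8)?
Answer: -392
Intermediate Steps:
P(34, 15)*(-8) = (34 + 15)*(-8) = 49*(-8) = -392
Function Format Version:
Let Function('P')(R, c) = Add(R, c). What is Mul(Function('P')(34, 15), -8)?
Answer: -392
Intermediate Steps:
Mul(Function('P')(34, 15), -8) = Mul(Add(34, 15), -8) = Mul(49, -8) = -392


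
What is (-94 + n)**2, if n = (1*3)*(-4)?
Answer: 11236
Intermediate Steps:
n = -12 (n = 3*(-4) = -12)
(-94 + n)**2 = (-94 - 12)**2 = (-106)**2 = 11236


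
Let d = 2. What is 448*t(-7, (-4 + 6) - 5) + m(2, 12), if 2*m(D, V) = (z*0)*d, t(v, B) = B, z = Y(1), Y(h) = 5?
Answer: -1344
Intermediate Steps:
z = 5
m(D, V) = 0 (m(D, V) = ((5*0)*2)/2 = (0*2)/2 = (½)*0 = 0)
448*t(-7, (-4 + 6) - 5) + m(2, 12) = 448*((-4 + 6) - 5) + 0 = 448*(2 - 5) + 0 = 448*(-3) + 0 = -1344 + 0 = -1344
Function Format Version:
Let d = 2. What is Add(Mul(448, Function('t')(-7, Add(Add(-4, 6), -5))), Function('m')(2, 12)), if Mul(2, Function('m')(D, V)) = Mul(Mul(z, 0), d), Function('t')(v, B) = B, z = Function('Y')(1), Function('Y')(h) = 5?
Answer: -1344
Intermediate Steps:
z = 5
Function('m')(D, V) = 0 (Function('m')(D, V) = Mul(Rational(1, 2), Mul(Mul(5, 0), 2)) = Mul(Rational(1, 2), Mul(0, 2)) = Mul(Rational(1, 2), 0) = 0)
Add(Mul(448, Function('t')(-7, Add(Add(-4, 6), -5))), Function('m')(2, 12)) = Add(Mul(448, Add(Add(-4, 6), -5)), 0) = Add(Mul(448, Add(2, -5)), 0) = Add(Mul(448, -3), 0) = Add(-1344, 0) = -1344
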